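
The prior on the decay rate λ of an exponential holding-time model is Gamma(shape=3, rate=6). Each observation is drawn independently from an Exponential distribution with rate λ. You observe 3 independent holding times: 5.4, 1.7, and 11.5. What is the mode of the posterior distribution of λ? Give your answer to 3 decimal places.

The Exponential(rate=λ) likelihood is ∝ λ^n e^(−λΣtᵢ). Here n = 3 and Σtᵢ = 5.4 + 1.7 + 11.5 = 18.6.
Posterior ∝ λ^2e^(−6λ) · λ^3e^(−18.6λ) = λ^5e^(−24.6λ), i.e. Gamma(6, 24.6).
Mode = (a−1)/b = 5/24.6 ≈ 0.203.

λ̂_MAP = 0.203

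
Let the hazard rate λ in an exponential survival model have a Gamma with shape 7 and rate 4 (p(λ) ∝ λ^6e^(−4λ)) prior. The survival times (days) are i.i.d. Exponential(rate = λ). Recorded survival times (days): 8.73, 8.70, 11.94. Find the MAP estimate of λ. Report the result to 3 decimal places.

λ̂_MAP = 0.270

The Exponential(rate=λ) likelihood is ∝ λ^n e^(−λΣtᵢ). Here n = 3 and Σtᵢ = 8.73 + 8.70 + 11.94 = 29.37.
Posterior ∝ λ^6e^(−4λ) · λ^3e^(−29.37λ) = λ^9e^(−33.37λ), i.e. Gamma(10, 33.37).
Mode = (a−1)/b = 9/33.37 ≈ 0.270.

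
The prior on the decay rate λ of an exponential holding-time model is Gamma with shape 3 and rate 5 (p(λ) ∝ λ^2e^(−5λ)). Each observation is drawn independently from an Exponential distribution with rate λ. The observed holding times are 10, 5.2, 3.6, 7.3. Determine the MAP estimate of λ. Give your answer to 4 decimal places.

The Exponential(rate=λ) likelihood is ∝ λ^n e^(−λΣtᵢ). Here n = 4 and Σtᵢ = 10 + 5.2 + 3.6 + 7.3 = 26.1.
Posterior ∝ λ^2e^(−5λ) · λ^4e^(−26.1λ) = λ^6e^(−31.1λ), i.e. Gamma(7, 31.1).
Mode = (a−1)/b = 6/31.1 ≈ 0.1929.

λ̂_MAP = 0.1929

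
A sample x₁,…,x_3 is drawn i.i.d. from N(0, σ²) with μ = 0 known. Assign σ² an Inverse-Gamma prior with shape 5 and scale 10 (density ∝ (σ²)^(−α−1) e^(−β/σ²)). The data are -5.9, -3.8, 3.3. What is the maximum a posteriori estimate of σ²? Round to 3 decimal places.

Sum of squared deviations about the known mean: SS = (-5.9−0)² + (-3.8−0)² + (3.3−0)² = 60.14.
The Normal likelihood contributes (σ²)^(−n/2) exp(−SS/(2σ²)), so the posterior is Inverse-Gamma(α + n/2, β + SS/2) = Inverse-Gamma(6.5, 40.07).
The mode of Inverse-Gamma(a, b) is b/(a+1) = 40.07/7.5 ≈ 5.343.

σ̂²_MAP = 5.343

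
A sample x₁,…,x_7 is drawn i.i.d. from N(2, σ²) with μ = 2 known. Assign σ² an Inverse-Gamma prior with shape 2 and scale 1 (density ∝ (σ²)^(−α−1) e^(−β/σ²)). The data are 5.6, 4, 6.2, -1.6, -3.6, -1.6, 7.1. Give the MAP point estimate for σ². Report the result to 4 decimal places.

σ̂²_MAP = 9.2223

Sum of squared deviations about the known mean: SS = (5.6−2)² + (4−2)² + (6.2−2)² + (-1.6−2)² + (-3.6−2)² + (-1.6−2)² + (7.1−2)² = 117.89.
The Normal likelihood contributes (σ²)^(−n/2) exp(−SS/(2σ²)), so the posterior is Inverse-Gamma(α + n/2, β + SS/2) = Inverse-Gamma(5.5, 59.945).
The mode of Inverse-Gamma(a, b) is b/(a+1) = 59.945/6.5 ≈ 9.2223.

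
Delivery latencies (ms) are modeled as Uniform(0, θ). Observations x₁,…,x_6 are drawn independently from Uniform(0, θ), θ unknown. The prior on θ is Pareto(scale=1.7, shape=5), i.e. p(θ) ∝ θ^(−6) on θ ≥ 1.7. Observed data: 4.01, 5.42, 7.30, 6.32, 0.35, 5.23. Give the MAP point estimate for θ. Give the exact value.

The Uniform(0, θ) likelihood is θ^(−n) for θ ≥ max(xᵢ), zero otherwise. Here max(xᵢ) = 7.30.
Posterior ∝ θ^(−6) · θ^(−6) = θ^(−12) on θ ≥ max(1.7, 7.30) = 7.30.
This density is strictly decreasing in θ, so the posterior mode lies at the lower boundary of the support.

θ̂_MAP = 7.30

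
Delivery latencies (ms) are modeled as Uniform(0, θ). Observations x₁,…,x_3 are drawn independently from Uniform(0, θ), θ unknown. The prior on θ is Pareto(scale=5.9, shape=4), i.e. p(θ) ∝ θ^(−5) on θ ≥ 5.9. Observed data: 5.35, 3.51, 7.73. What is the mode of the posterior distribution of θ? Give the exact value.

θ̂_MAP = 7.73

The Uniform(0, θ) likelihood is θ^(−n) for θ ≥ max(xᵢ), zero otherwise. Here max(xᵢ) = 7.73.
Posterior ∝ θ^(−5) · θ^(−3) = θ^(−8) on θ ≥ max(5.9, 7.73) = 7.73.
This density is strictly decreasing in θ, so the posterior mode lies at the lower boundary of the support.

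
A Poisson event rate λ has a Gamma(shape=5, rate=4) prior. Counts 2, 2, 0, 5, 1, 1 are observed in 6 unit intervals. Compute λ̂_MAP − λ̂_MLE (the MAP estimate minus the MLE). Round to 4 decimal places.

Σxᵢ = 11. Posterior is Gamma(16, 10); MAP = (16−1)/10 = 15/10 ≈ 1.50000.
MLE = x̄ = 11/6 ≈ 1.83333.
Difference = 15/10 − 11/6 = -1/3 ≈ -0.3333.

MAP − MLE = -0.3333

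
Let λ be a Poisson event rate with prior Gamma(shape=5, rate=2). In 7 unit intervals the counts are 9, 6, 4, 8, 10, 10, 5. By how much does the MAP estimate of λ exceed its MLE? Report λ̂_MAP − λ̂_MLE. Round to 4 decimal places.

Σxᵢ = 52. Posterior is Gamma(57, 9); MAP = (57−1)/9 = 56/9 ≈ 6.22222.
MLE = x̄ = 52/7 ≈ 7.42857.
Difference = 56/9 − 52/7 = -76/63 ≈ -1.2063.

MAP − MLE = -1.2063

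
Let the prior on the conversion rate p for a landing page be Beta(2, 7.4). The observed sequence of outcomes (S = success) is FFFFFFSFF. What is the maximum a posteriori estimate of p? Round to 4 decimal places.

p̂_MAP = 0.1220

Prior: Beta(2, 7.4).
Data: 1 success in 9 trials (from the sequence). The binomial likelihood contributes p(1−p)^8, so the posterior is Beta(2+1, 7.4+8) = Beta(3, 15.4).
For Beta(a, b) with a, b > 1 the mode is (a−1)/(a+b−2) = 2/16.4 ≈ 0.1220.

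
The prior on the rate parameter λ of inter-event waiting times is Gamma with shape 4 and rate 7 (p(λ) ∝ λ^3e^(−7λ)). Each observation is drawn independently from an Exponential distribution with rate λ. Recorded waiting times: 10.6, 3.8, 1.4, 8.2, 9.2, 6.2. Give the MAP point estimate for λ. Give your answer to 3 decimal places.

The Exponential(rate=λ) likelihood is ∝ λ^n e^(−λΣtᵢ). Here n = 6 and Σtᵢ = 10.6 + 3.8 + 1.4 + 8.2 + 9.2 + 6.2 = 39.4.
Posterior ∝ λ^3e^(−7λ) · λ^6e^(−39.4λ) = λ^9e^(−46.4λ), i.e. Gamma(10, 46.4).
Mode = (a−1)/b = 9/46.4 ≈ 0.194.

λ̂_MAP = 0.194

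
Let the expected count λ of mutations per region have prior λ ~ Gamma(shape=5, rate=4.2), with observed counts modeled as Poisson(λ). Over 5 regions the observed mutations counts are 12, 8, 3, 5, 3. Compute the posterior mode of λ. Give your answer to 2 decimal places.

λ̂_MAP = 3.80

Σxᵢ = 12+8+3+5+3 = 31, with n = 5.
Posterior ∝ λ^4e^(−4.2λ) · λ^31e^(−5λ) = λ^35e^(−9.2λ), i.e. Gamma(shape=36, rate=9.2).
The mode of a Gamma(a, b) with a ≥ 1 (shape–rate) is (a−1)/b = 35/9.2 ≈ 3.80.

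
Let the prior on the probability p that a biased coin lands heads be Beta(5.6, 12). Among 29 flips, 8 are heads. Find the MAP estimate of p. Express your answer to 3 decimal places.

Prior: Beta(5.6, 12).
Data: 8 successes in 29 trials. The binomial likelihood contributes p^8(1−p)^21, so the posterior is Beta(5.6+8, 12+21) = Beta(13.6, 33).
For Beta(a, b) with a, b > 1 the mode is (a−1)/(a+b−2) = 12.6/44.6 ≈ 0.283.

p̂_MAP = 0.283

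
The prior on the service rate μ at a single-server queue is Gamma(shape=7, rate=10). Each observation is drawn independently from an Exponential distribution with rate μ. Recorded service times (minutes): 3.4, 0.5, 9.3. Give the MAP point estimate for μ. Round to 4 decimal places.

The Exponential(rate=μ) likelihood is ∝ μ^n e^(−μΣtᵢ). Here n = 3 and Σtᵢ = 3.4 + 0.5 + 9.3 = 13.2.
Posterior ∝ μ^6e^(−10μ) · μ^3e^(−13.2μ) = μ^9e^(−23.2μ), i.e. Gamma(10, 23.2).
Mode = (a−1)/b = 9/23.2 ≈ 0.3879.

μ̂_MAP = 0.3879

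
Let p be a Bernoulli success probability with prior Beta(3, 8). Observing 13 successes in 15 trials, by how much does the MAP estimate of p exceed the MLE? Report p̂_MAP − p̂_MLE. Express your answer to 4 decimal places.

Posterior is Beta(16, 10); MAP = (16−1)/(26−2) = 15/24 ≈ 0.62500.
MLE ignores the prior: p̂_MLE = k/n = 13/15 ≈ 0.86667.
Difference = 15/24 − 13/15 = -29/120 ≈ -0.2417.

MAP − MLE = -0.2417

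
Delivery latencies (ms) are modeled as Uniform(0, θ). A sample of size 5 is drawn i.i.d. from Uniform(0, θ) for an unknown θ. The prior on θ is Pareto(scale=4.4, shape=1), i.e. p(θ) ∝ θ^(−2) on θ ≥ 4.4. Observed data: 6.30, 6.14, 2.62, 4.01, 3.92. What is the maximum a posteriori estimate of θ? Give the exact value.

θ̂_MAP = 6.30

The Uniform(0, θ) likelihood is θ^(−n) for θ ≥ max(xᵢ), zero otherwise. Here max(xᵢ) = 6.30.
Posterior ∝ θ^(−2) · θ^(−5) = θ^(−7) on θ ≥ max(4.4, 6.30) = 6.30.
This density is strictly decreasing in θ, so the posterior mode lies at the lower boundary of the support.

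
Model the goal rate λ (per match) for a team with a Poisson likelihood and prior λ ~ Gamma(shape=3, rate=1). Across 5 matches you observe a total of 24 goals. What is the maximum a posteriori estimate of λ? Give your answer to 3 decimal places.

λ̂_MAP = 4.333

Σxᵢ = 24, n = 5.
Posterior ∝ λ^2e^(−1λ) · λ^24e^(−5λ) = λ^26e^(−6λ), i.e. Gamma(shape=27, rate=6).
The mode of a Gamma(a, b) with a ≥ 1 (shape–rate) is (a−1)/b = 26/6 ≈ 4.333.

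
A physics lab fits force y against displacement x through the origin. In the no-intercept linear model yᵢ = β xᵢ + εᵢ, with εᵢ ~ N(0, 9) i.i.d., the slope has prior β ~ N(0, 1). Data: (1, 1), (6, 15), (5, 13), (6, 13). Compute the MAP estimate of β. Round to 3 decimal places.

β̂_MAP = 2.187

log p(β | y) = −Σ(yᵢ − βxᵢ)²/(2·9) − β²/(2·1) + const.
Setting the derivative to zero: Σxᵢ(yᵢ − βxᵢ)/9 − β/1 = 0, so β = Σxᵢyᵢ / (Σxᵢ² + σ²/τ²).
Σxᵢyᵢ = 1·1 + 6·15 + 5·13 + 6·13 = 234; Σxᵢ² = 98; σ²/τ² = 9.
β̂_MAP = 234 / (98 + 9) = 234/107 ≈ 2.187.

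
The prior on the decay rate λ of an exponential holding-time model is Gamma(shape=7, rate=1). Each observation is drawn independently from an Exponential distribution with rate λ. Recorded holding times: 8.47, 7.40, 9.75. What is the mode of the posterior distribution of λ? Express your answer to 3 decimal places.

λ̂_MAP = 0.338

The Exponential(rate=λ) likelihood is ∝ λ^n e^(−λΣtᵢ). Here n = 3 and Σtᵢ = 8.47 + 7.40 + 9.75 = 25.62.
Posterior ∝ λ^6e^(−1λ) · λ^3e^(−25.62λ) = λ^9e^(−26.62λ), i.e. Gamma(10, 26.62).
Mode = (a−1)/b = 9/26.62 ≈ 0.338.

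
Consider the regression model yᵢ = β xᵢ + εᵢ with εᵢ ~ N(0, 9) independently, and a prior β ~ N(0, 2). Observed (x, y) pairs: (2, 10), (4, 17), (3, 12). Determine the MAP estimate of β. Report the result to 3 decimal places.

β̂_MAP = 3.701

log p(β | y) = −Σ(yᵢ − βxᵢ)²/(2·9) − β²/(2·2) + const.
Setting the derivative to zero: Σxᵢ(yᵢ − βxᵢ)/9 − β/2 = 0, so β = Σxᵢyᵢ / (Σxᵢ² + σ²/τ²).
Σxᵢyᵢ = 2·10 + 4·17 + 3·12 = 124; Σxᵢ² = 29; σ²/τ² = 4.5.
β̂_MAP = 124 / (29 + 4.5) = 124/33.5 ≈ 3.701.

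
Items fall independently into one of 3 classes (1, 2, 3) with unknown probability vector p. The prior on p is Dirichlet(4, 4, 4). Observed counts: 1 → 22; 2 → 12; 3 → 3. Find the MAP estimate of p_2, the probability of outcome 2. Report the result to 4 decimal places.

The posterior is Dirichlet(αᵢ + nᵢ) = Dirichlet(26, 16, 7).
For a Dirichlet(a₁,…,a_K) with all aᵢ > 1, the mode has j-th component (aⱼ − 1)/(Σaᵢ − K).
Here Σaᵢ = 49 and K = 3, so p_2 = (16 − 1)/(49 − 3) = 15/46 ≈ 0.3261.

MAP estimate: 0.3261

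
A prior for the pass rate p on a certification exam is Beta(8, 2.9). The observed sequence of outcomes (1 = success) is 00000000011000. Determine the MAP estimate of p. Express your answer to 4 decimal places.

Prior: Beta(8, 2.9).
Data: 2 successes in 14 trials (from the sequence). The binomial likelihood contributes p^2(1−p)^12, so the posterior is Beta(8+2, 2.9+12) = Beta(10, 14.9).
For Beta(a, b) with a, b > 1 the mode is (a−1)/(a+b−2) = 9/22.9 ≈ 0.3930.

p̂_MAP = 0.3930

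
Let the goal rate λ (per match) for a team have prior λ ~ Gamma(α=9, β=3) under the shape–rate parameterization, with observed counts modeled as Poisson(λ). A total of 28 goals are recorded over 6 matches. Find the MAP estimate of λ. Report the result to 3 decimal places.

λ̂_MAP = 4.000

Σxᵢ = 28, n = 6.
Posterior ∝ λ^8e^(−3λ) · λ^28e^(−6λ) = λ^36e^(−9λ), i.e. Gamma(shape=37, rate=9).
The mode of a Gamma(a, b) with a ≥ 1 (shape–rate) is (a−1)/b = 36/9 ≈ 4.000.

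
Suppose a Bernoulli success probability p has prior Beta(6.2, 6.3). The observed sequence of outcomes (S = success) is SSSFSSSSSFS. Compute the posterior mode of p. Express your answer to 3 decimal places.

Prior: Beta(6.2, 6.3).
Data: 9 successes in 11 trials (from the sequence). The binomial likelihood contributes p^9(1−p)^2, so the posterior is Beta(6.2+9, 6.3+2) = Beta(15.2, 8.3).
For Beta(a, b) with a, b > 1 the mode is (a−1)/(a+b−2) = 14.2/21.5 ≈ 0.660.

p̂_MAP = 0.660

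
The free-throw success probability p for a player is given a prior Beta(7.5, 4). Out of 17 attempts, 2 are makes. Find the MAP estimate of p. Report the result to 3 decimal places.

Prior: Beta(7.5, 4).
Data: 2 successes in 17 trials. The binomial likelihood contributes p^2(1−p)^15, so the posterior is Beta(7.5+2, 4+15) = Beta(9.5, 19).
For Beta(a, b) with a, b > 1 the mode is (a−1)/(a+b−2) = 8.5/26.5 ≈ 0.321.

p̂_MAP = 0.321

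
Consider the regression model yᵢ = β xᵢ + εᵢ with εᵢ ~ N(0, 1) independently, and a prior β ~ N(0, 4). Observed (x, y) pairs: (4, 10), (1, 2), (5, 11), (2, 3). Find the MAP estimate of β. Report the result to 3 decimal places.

β̂_MAP = 2.227

log p(β | y) = −Σ(yᵢ − βxᵢ)²/(2·1) − β²/(2·4) + const.
Setting the derivative to zero: Σxᵢ(yᵢ − βxᵢ)/1 − β/4 = 0, so β = Σxᵢyᵢ / (Σxᵢ² + σ²/τ²).
Σxᵢyᵢ = 4·10 + 1·2 + 5·11 + 2·3 = 103; Σxᵢ² = 46; σ²/τ² = 0.25.
β̂_MAP = 103 / (46 + 0.25) = 103/46.25 ≈ 2.227.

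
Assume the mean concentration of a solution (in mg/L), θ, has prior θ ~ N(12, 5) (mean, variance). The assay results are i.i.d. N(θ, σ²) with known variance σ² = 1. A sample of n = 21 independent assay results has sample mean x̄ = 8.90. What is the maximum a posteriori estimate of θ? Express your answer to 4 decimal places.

θ̂_MAP = 8.9292

n = 21, x̄ = 8.90.
For a Normal prior and Normal likelihood with known variance, the posterior is Normal; its mode equals its mean, the precision-weighted average.
Prior precision 1/σ₀² = 1/5 = 0.2; data precision n/σ² = 21/1 = 21.
θ̂ = (0.2·12 + 21·8.9) / (0.2 + 21) = 189.3/21.2 = 1893/212 ≈ 8.9292.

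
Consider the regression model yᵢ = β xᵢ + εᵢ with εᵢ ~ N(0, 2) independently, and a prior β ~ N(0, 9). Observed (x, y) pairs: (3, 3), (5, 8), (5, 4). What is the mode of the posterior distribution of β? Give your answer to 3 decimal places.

β̂_MAP = 1.165

log p(β | y) = −Σ(yᵢ − βxᵢ)²/(2·2) − β²/(2·9) + const.
Setting the derivative to zero: Σxᵢ(yᵢ − βxᵢ)/2 − β/9 = 0, so β = Σxᵢyᵢ / (Σxᵢ² + σ²/τ²).
Σxᵢyᵢ = 3·3 + 5·8 + 5·4 = 69; Σxᵢ² = 59; σ²/τ² = 2/9.
β̂_MAP = 69 / (59 + 2/9) = 69/(533/9) = 621/533 ≈ 1.165.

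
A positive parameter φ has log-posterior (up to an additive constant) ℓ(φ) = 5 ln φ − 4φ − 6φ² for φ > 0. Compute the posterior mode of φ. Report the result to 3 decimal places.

φ̂_MAP = 0.500

ℓ'(φ) = 5/φ − 4 − 12φ. Setting this to zero and multiplying by φ: 12φ² + 4φ − 5 = 0.
φ = (−4 + √(4² + 4·12·5)) / (2·12) = (−4 + √256) / 24 = (−4 + 16)/24 = 1/2.
ℓ''(φ) = −5/φ² − 12 < 0, confirming a maximum.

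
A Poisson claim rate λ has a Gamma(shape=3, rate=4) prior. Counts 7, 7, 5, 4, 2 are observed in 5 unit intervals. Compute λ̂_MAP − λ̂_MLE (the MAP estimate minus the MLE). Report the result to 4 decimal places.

Σxᵢ = 25. Posterior is Gamma(28, 9); MAP = (28−1)/9 = 27/9 ≈ 3.00000.
MLE = x̄ = 25/5 ≈ 5.00000.
Difference = 27/9 − 25/5 = -2 ≈ -2.0000.

MAP − MLE = -2.0000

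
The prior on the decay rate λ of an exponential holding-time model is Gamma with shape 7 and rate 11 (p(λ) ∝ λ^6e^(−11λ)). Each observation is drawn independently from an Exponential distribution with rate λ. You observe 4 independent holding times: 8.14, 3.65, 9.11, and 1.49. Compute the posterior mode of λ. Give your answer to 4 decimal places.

λ̂_MAP = 0.2995

The Exponential(rate=λ) likelihood is ∝ λ^n e^(−λΣtᵢ). Here n = 4 and Σtᵢ = 8.14 + 3.65 + 9.11 + 1.49 = 22.39.
Posterior ∝ λ^6e^(−11λ) · λ^4e^(−22.39λ) = λ^10e^(−33.39λ), i.e. Gamma(11, 33.39).
Mode = (a−1)/b = 10/33.39 ≈ 0.2995.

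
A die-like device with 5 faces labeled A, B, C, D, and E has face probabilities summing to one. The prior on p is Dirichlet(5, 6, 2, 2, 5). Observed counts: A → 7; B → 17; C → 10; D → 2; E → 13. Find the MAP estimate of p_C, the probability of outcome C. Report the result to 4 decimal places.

MAP estimate of p_C = 0.1719

The posterior is Dirichlet(αᵢ + nᵢ) = Dirichlet(12, 23, 12, 4, 18).
For a Dirichlet(a₁,…,a_K) with all aᵢ > 1, the mode has j-th component (aⱼ − 1)/(Σaᵢ − K).
Here Σaᵢ = 69 and K = 5, so p_C = (12 − 1)/(69 − 5) = 11/64 ≈ 0.1719.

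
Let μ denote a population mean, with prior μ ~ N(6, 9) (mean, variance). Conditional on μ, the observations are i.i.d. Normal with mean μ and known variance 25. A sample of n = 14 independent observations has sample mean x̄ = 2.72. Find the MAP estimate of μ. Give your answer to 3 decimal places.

μ̂_MAP = 3.263

n = 14, x̄ = 2.72.
For a Normal prior and Normal likelihood with known variance, the posterior is Normal; its mode equals its mean, the precision-weighted average.
Prior precision 1/σ₀² = 1/9; data precision n/σ² = 14/25 = 0.56.
μ̂ = ((1/9)·6 + 0.56·2.72) / (1/9 + 0.56) = (4106/1875)/(151/225) = 12318/3775 ≈ 3.263.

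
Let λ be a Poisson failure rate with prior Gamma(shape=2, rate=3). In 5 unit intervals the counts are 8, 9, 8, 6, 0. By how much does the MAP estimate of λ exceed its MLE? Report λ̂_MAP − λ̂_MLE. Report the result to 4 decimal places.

Σxᵢ = 31. Posterior is Gamma(33, 8); MAP = (33−1)/8 = 32/8 ≈ 4.00000.
MLE = x̄ = 31/5 ≈ 6.20000.
Difference = 32/8 − 31/5 = -11/5 ≈ -2.2000.

MAP − MLE = -2.2000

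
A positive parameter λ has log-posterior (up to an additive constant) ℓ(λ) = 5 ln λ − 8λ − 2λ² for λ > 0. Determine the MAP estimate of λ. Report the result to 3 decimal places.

λ̂_MAP = 0.500

ℓ'(λ) = 5/λ − 8 − 4λ. Setting this to zero and multiplying by λ: 4λ² + 8λ − 5 = 0.
λ = (−8 + √(8² + 4·4·5)) / (2·4) = (−8 + √144) / 8 = (−8 + 12)/8 = 1/2.
ℓ''(λ) = −5/λ² − 4 < 0, confirming a maximum.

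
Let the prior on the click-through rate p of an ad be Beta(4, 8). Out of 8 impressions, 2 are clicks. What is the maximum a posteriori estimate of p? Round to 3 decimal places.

p̂_MAP = 0.278

Prior: Beta(4, 8).
Data: 2 successes in 8 trials. The binomial likelihood contributes p^2(1−p)^6, so the posterior is Beta(4+2, 8+6) = Beta(6, 14).
For Beta(a, b) with a, b > 1 the mode is (a−1)/(a+b−2) = 5/18 ≈ 0.278.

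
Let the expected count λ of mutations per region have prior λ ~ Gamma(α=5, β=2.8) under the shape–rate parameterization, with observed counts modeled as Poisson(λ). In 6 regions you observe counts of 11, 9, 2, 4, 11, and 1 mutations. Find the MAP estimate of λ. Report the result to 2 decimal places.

λ̂_MAP = 4.77

Σxᵢ = 11+9+2+4+11+1 = 38, with n = 6.
Posterior ∝ λ^4e^(−2.8λ) · λ^38e^(−6λ) = λ^42e^(−8.8λ), i.e. Gamma(shape=43, rate=8.8).
The mode of a Gamma(a, b) with a ≥ 1 (shape–rate) is (a−1)/b = 42/8.8 ≈ 4.77.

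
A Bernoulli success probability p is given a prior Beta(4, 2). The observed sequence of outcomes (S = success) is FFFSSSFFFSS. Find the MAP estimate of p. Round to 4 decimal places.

Prior: Beta(4, 2).
Data: 5 successes in 11 trials (from the sequence). The binomial likelihood contributes p^5(1−p)^6, so the posterior is Beta(4+5, 2+6) = Beta(9, 8).
For Beta(a, b) with a, b > 1 the mode is (a−1)/(a+b−2) = 8/15 ≈ 0.5333.

p̂_MAP = 0.5333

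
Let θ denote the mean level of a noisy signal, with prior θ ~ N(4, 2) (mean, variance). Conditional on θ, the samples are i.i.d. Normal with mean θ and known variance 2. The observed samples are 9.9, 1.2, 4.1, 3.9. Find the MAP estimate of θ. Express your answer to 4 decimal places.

θ̂_MAP = 4.6200

n = 4; x̄ = (9.9 + 1.2 + 4.1 + 3.9)/4 = 19.1/4 = 4.775.
For a Normal prior and Normal likelihood with known variance, the posterior is Normal; its mode equals its mean, the precision-weighted average.
Prior precision 1/σ₀² = 1/2 = 0.5; data precision n/σ² = 4/2 = 2.
θ̂ = (0.5·4 + 2·4.775) / (0.5 + 2) = 11.55/2.5 = 4.6200.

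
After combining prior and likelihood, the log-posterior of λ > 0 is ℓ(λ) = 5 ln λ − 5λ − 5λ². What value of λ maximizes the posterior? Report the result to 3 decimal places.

ℓ'(λ) = 5/λ − 5 − 10λ. Setting this to zero and multiplying by λ: 10λ² + 5λ − 5 = 0.
λ = (−5 + √(5² + 4·10·5)) / (2·10) = (−5 + √225) / 20 = (−5 + 15)/20 = 1/2.
ℓ''(λ) = −5/λ² − 10 < 0, confirming a maximum.

λ̂_MAP = 0.500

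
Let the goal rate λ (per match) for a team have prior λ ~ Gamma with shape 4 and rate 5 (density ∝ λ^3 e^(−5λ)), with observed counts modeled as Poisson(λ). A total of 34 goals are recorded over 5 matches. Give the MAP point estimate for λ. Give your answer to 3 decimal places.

Σxᵢ = 34, n = 5.
Posterior ∝ λ^3e^(−5λ) · λ^34e^(−5λ) = λ^37e^(−10λ), i.e. Gamma(shape=38, rate=10).
The mode of a Gamma(a, b) with a ≥ 1 (shape–rate) is (a−1)/b = 37/10 ≈ 3.700.

λ̂_MAP = 3.700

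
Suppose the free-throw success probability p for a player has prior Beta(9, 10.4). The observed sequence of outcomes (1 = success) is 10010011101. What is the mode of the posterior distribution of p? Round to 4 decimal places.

p̂_MAP = 0.4930

Prior: Beta(9, 10.4).
Data: 6 successes in 11 trials (from the sequence). The binomial likelihood contributes p^6(1−p)^5, so the posterior is Beta(9+6, 10.4+5) = Beta(15, 15.4).
For Beta(a, b) with a, b > 1 the mode is (a−1)/(a+b−2) = 14/28.4 ≈ 0.4930.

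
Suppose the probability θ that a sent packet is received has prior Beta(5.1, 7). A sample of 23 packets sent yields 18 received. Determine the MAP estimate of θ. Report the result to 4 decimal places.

Prior: Beta(5.1, 7).
Data: 18 successes in 23 trials. The binomial likelihood contributes θ^18(1−θ)^5, so the posterior is Beta(5.1+18, 7+5) = Beta(23.1, 12).
For Beta(a, b) with a, b > 1 the mode is (a−1)/(a+b−2) = 22.1/33.1 ≈ 0.6677.

θ̂_MAP = 0.6677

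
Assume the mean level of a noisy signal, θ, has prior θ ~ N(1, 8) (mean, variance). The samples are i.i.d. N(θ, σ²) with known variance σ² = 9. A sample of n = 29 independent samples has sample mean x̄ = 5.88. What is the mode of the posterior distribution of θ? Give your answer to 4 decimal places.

θ̂_MAP = 5.6978

n = 29, x̄ = 5.88.
For a Normal prior and Normal likelihood with known variance, the posterior is Normal; its mode equals its mean, the precision-weighted average.
Prior precision 1/σ₀² = 1/8 = 0.125; data precision n/σ² = 29/9.
θ̂ = (0.125·1 + (29/9)·5.88) / (0.125 + 29/9) = (11443/600)/(241/72) = 34329/6025 ≈ 5.6978.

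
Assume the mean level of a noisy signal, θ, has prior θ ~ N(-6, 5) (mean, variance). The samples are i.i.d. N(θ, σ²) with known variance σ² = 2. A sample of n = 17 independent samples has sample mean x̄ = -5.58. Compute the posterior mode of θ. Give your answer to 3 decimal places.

n = 17, x̄ = -5.58.
For a Normal prior and Normal likelihood with known variance, the posterior is Normal; its mode equals its mean, the precision-weighted average.
Prior precision 1/σ₀² = 1/5 = 0.2; data precision n/σ² = 17/2 = 8.5.
θ̂ = (0.2·(-6) + 8.5·(-5.58)) / (0.2 + 8.5) = (-48.63)/8.7 = -1621/290 ≈ -5.590.

θ̂_MAP = -5.590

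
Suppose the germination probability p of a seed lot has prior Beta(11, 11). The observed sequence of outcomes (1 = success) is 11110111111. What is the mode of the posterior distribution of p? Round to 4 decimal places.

Prior: Beta(11, 11).
Data: 10 successes in 11 trials (from the sequence). The binomial likelihood contributes p^10(1−p)^1, so the posterior is Beta(11+10, 11+1) = Beta(21, 12).
For Beta(a, b) with a, b > 1 the mode is (a−1)/(a+b−2) = 20/31 ≈ 0.6452.

p̂_MAP = 0.6452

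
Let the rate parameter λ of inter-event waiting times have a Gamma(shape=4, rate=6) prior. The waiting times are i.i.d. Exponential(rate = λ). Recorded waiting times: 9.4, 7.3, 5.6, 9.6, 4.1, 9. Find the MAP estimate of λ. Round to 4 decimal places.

The Exponential(rate=λ) likelihood is ∝ λ^n e^(−λΣtᵢ). Here n = 6 and Σtᵢ = 9.4 + 7.3 + 5.6 + 9.6 + 4.1 + 9 = 45.
Posterior ∝ λ^3e^(−6λ) · λ^6e^(−45λ) = λ^9e^(−51λ), i.e. Gamma(10, 51).
Mode = (a−1)/b = 9/51 ≈ 0.1765.

λ̂_MAP = 0.1765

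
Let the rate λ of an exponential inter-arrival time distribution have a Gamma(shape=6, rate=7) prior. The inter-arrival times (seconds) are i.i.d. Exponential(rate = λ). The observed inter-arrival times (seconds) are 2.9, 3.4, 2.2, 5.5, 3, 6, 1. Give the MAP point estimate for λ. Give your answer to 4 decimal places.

λ̂_MAP = 0.3871

The Exponential(rate=λ) likelihood is ∝ λ^n e^(−λΣtᵢ). Here n = 7 and Σtᵢ = 2.9 + 3.4 + 2.2 + 5.5 + 3 + 6 + 1 = 24.
Posterior ∝ λ^5e^(−7λ) · λ^7e^(−24λ) = λ^12e^(−31λ), i.e. Gamma(13, 31).
Mode = (a−1)/b = 12/31 ≈ 0.3871.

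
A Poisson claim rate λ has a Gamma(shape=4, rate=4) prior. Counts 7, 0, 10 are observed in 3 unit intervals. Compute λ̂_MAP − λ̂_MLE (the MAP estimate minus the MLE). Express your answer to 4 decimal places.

MAP − MLE = -2.8095

Σxᵢ = 17. Posterior is Gamma(21, 7); MAP = (21−1)/7 = 20/7 ≈ 2.85714.
MLE = x̄ = 17/3 ≈ 5.66667.
Difference = 20/7 − 17/3 = -59/21 ≈ -2.8095.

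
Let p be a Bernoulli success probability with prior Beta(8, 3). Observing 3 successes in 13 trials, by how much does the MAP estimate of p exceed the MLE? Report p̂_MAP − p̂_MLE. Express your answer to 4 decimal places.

Posterior is Beta(11, 13); MAP = (11−1)/(24−2) = 10/22 ≈ 0.45455.
MLE ignores the prior: p̂_MLE = k/n = 3/13 ≈ 0.23077.
Difference = 10/22 − 3/13 = 32/143 ≈ 0.2238.

MAP − MLE = 0.2238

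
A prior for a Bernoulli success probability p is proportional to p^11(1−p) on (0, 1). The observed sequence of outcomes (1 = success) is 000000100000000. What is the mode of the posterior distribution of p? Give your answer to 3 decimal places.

p̂_MAP = 0.444

The prior density ∝ p^11(1−p)^1 is the kernel of Beta(12, 2).
Data: 1 success in 15 trials (from the sequence). The binomial likelihood contributes p(1−p)^14, so the posterior is Beta(12+1, 2+14) = Beta(13, 16).
For Beta(a, b) with a, b > 1 the mode is (a−1)/(a+b−2) = 12/27 ≈ 0.444.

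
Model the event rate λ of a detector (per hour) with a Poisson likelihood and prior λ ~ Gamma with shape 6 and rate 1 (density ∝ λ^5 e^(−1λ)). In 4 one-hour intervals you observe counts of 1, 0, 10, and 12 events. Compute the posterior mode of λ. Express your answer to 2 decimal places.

λ̂_MAP = 5.60

Σxᵢ = 1+0+10+12 = 23, with n = 4.
Posterior ∝ λ^5e^(−1λ) · λ^23e^(−4λ) = λ^28e^(−5λ), i.e. Gamma(shape=29, rate=5).
The mode of a Gamma(a, b) with a ≥ 1 (shape–rate) is (a−1)/b = 28/5 ≈ 5.60.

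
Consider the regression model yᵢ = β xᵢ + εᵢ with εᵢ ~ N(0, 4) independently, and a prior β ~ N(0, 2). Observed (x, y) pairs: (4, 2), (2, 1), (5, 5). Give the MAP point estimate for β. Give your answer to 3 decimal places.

log p(β | y) = −Σ(yᵢ − βxᵢ)²/(2·4) − β²/(2·2) + const.
Setting the derivative to zero: Σxᵢ(yᵢ − βxᵢ)/4 − β/2 = 0, so β = Σxᵢyᵢ / (Σxᵢ² + σ²/τ²).
Σxᵢyᵢ = 4·2 + 2·1 + 5·5 = 35; Σxᵢ² = 45; σ²/τ² = 2.
β̂_MAP = 35 / (45 + 2) = 35/47 ≈ 0.745.

β̂_MAP = 0.745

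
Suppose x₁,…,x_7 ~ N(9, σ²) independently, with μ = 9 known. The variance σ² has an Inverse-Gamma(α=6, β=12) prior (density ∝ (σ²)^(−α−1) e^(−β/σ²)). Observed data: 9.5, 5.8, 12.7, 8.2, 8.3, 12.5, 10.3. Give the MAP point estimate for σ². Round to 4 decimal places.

Sum of squared deviations about the known mean: SS = (9.5−9)² + (5.8−9)² + (12.7−9)² + (8.2−9)² + (8.3−9)² + (12.5−9)² + (10.3−9)² = 39.25.
The Normal likelihood contributes (σ²)^(−n/2) exp(−SS/(2σ²)), so the posterior is Inverse-Gamma(α + n/2, β + SS/2) = Inverse-Gamma(9.5, 31.625).
The mode of Inverse-Gamma(a, b) is b/(a+1) = 31.625/10.5 ≈ 3.0119.

σ̂²_MAP = 3.0119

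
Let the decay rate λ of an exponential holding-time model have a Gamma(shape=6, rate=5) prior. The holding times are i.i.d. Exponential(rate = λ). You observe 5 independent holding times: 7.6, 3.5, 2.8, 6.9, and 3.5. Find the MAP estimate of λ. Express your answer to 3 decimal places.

The Exponential(rate=λ) likelihood is ∝ λ^n e^(−λΣtᵢ). Here n = 5 and Σtᵢ = 7.6 + 3.5 + 2.8 + 6.9 + 3.5 = 24.3.
Posterior ∝ λ^5e^(−5λ) · λ^5e^(−24.3λ) = λ^10e^(−29.3λ), i.e. Gamma(11, 29.3).
Mode = (a−1)/b = 10/29.3 ≈ 0.341.

λ̂_MAP = 0.341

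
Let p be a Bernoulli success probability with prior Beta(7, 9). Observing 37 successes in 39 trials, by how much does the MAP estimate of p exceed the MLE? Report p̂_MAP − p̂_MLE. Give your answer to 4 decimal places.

Posterior is Beta(44, 11); MAP = (44−1)/(55−2) = 43/53 ≈ 0.81132.
MLE ignores the prior: p̂_MLE = k/n = 37/39 ≈ 0.94872.
Difference = 43/53 − 37/39 = -284/2067 ≈ -0.1374.

MAP − MLE = -0.1374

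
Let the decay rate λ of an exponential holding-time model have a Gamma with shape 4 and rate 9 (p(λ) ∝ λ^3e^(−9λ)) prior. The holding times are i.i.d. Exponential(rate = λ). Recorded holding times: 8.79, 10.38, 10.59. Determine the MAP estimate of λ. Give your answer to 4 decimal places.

The Exponential(rate=λ) likelihood is ∝ λ^n e^(−λΣtᵢ). Here n = 3 and Σtᵢ = 8.79 + 10.38 + 10.59 = 29.76.
Posterior ∝ λ^3e^(−9λ) · λ^3e^(−29.76λ) = λ^6e^(−38.76λ), i.e. Gamma(7, 38.76).
Mode = (a−1)/b = 6/38.76 ≈ 0.1548.

λ̂_MAP = 0.1548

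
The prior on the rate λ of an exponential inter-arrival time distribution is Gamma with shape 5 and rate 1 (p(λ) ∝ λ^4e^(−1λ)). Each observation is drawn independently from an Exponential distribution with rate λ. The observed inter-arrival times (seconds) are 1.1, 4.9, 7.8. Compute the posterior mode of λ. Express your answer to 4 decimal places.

The Exponential(rate=λ) likelihood is ∝ λ^n e^(−λΣtᵢ). Here n = 3 and Σtᵢ = 1.1 + 4.9 + 7.8 = 13.8.
Posterior ∝ λ^4e^(−1λ) · λ^3e^(−13.8λ) = λ^7e^(−14.8λ), i.e. Gamma(8, 14.8).
Mode = (a−1)/b = 7/14.8 ≈ 0.4730.

λ̂_MAP = 0.4730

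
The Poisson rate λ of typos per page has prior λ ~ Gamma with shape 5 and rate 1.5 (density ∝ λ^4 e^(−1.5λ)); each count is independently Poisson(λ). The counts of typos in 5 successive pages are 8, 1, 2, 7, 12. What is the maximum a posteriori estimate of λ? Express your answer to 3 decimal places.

Σxᵢ = 8+1+2+7+12 = 30, with n = 5.
Posterior ∝ λ^4e^(−1.5λ) · λ^30e^(−5λ) = λ^34e^(−6.5λ), i.e. Gamma(shape=35, rate=6.5).
The mode of a Gamma(a, b) with a ≥ 1 (shape–rate) is (a−1)/b = 34/6.5 ≈ 5.231.

λ̂_MAP = 5.231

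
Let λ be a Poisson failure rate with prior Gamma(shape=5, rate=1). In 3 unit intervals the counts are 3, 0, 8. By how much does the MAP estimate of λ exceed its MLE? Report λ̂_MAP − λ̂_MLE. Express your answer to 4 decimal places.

Σxᵢ = 11. Posterior is Gamma(16, 4); MAP = (16−1)/4 = 15/4 ≈ 3.75000.
MLE = x̄ = 11/3 ≈ 3.66667.
Difference = 15/4 − 11/3 = 1/12 ≈ 0.0833.

MAP − MLE = 0.0833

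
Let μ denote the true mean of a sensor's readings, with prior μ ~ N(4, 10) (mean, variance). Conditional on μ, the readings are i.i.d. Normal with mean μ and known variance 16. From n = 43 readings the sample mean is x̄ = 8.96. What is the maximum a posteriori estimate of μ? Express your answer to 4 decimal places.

μ̂_MAP = 8.7821

n = 43, x̄ = 8.96.
For a Normal prior and Normal likelihood with known variance, the posterior is Normal; its mode equals its mean, the precision-weighted average.
Prior precision 1/σ₀² = 1/10 = 0.1; data precision n/σ² = 43/16 = 2.6875.
μ̂ = (0.1·4 + 2.6875·8.96) / (0.1 + 2.6875) = 24.48/2.7875 = 9792/1115 ≈ 8.7821.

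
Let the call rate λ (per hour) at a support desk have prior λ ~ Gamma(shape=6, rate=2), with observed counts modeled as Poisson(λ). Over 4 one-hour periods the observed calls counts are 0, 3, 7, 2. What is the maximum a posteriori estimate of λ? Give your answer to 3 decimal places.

Σxᵢ = 0+3+7+2 = 12, with n = 4.
Posterior ∝ λ^5e^(−2λ) · λ^12e^(−4λ) = λ^17e^(−6λ), i.e. Gamma(shape=18, rate=6).
The mode of a Gamma(a, b) with a ≥ 1 (shape–rate) is (a−1)/b = 17/6 ≈ 2.833.

λ̂_MAP = 2.833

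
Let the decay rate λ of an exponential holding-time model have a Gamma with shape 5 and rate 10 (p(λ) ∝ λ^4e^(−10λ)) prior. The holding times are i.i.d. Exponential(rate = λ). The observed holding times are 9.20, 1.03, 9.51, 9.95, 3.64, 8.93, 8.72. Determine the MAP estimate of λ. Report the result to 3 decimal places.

λ̂_MAP = 0.180

The Exponential(rate=λ) likelihood is ∝ λ^n e^(−λΣtᵢ). Here n = 7 and Σtᵢ = 9.20 + 1.03 + 9.51 + 9.95 + 3.64 + 8.93 + 8.72 = 50.98.
Posterior ∝ λ^4e^(−10λ) · λ^7e^(−50.98λ) = λ^11e^(−60.98λ), i.e. Gamma(12, 60.98).
Mode = (a−1)/b = 11/60.98 ≈ 0.180.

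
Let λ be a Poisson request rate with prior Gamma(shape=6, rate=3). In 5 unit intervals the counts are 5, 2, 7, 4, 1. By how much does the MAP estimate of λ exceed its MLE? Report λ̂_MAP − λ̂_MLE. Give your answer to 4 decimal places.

Σxᵢ = 19. Posterior is Gamma(25, 8); MAP = (25−1)/8 = 24/8 ≈ 3.00000.
MLE = x̄ = 19/5 ≈ 3.80000.
Difference = 24/8 − 19/5 = -4/5 ≈ -0.8000.

MAP − MLE = -0.8000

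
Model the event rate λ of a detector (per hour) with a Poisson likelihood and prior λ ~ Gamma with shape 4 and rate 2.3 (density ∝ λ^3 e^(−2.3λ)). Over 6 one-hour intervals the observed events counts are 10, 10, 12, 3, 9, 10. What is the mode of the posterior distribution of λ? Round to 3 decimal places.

Σxᵢ = 10+10+12+3+9+10 = 54, with n = 6.
Posterior ∝ λ^3e^(−2.3λ) · λ^54e^(−6λ) = λ^57e^(−8.3λ), i.e. Gamma(shape=58, rate=8.3).
The mode of a Gamma(a, b) with a ≥ 1 (shape–rate) is (a−1)/b = 57/8.3 ≈ 6.867.

λ̂_MAP = 6.867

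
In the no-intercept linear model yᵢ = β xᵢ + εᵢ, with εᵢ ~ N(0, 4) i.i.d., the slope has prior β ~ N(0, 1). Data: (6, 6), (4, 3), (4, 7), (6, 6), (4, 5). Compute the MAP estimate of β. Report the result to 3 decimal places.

β̂_MAP = 1.065

log p(β | y) = −Σ(yᵢ − βxᵢ)²/(2·4) − β²/(2·1) + const.
Setting the derivative to zero: Σxᵢ(yᵢ − βxᵢ)/4 − β/1 = 0, so β = Σxᵢyᵢ / (Σxᵢ² + σ²/τ²).
Σxᵢyᵢ = 6·6 + 4·3 + 4·7 + 6·6 + 4·5 = 132; Σxᵢ² = 120; σ²/τ² = 4.
β̂_MAP = 132 / (120 + 4) = 132/124 ≈ 1.065.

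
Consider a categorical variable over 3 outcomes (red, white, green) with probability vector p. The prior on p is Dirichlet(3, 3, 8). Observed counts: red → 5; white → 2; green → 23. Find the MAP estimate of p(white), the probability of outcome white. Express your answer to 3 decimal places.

The posterior is Dirichlet(αᵢ + nᵢ) = Dirichlet(8, 5, 31).
For a Dirichlet(a₁,…,a_K) with all aᵢ > 1, the mode has j-th component (aⱼ − 1)/(Σaᵢ − K).
Here Σaᵢ = 44 and K = 3, so p(white) = (5 − 1)/(44 − 3) = 4/41 ≈ 0.098.

MAP estimate of p(white) = 0.098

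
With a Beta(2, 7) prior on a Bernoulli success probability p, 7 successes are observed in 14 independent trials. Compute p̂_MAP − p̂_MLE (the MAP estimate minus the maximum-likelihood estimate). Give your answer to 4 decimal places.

MAP − MLE = -0.1190

Posterior is Beta(9, 14); MAP = (9−1)/(23−2) = 8/21 ≈ 0.38095.
MLE ignores the prior: p̂_MLE = k/n = 7/14 ≈ 0.50000.
Difference = 8/21 − 7/14 = -5/42 ≈ -0.1190.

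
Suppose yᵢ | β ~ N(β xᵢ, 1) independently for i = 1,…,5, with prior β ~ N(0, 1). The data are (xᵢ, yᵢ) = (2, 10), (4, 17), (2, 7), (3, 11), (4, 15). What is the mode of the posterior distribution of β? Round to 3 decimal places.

β̂_MAP = 3.900

log p(β | y) = −Σ(yᵢ − βxᵢ)²/(2·1) − β²/(2·1) + const.
Setting the derivative to zero: Σxᵢ(yᵢ − βxᵢ)/1 − β/1 = 0, so β = Σxᵢyᵢ / (Σxᵢ² + σ²/τ²).
Σxᵢyᵢ = 2·10 + 4·17 + 2·7 + 3·11 + 4·15 = 195; Σxᵢ² = 49; σ²/τ² = 1.
β̂_MAP = 195 / (49 + 1) = 195/50 ≈ 3.900.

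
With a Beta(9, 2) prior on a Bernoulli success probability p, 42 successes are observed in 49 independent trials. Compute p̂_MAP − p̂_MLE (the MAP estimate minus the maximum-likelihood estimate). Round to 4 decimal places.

MAP − MLE = 0.0049

Posterior is Beta(51, 9); MAP = (51−1)/(60−2) = 50/58 ≈ 0.86207.
MLE ignores the prior: p̂_MLE = k/n = 42/49 ≈ 0.85714.
Difference = 50/58 − 42/49 = 1/203 ≈ 0.0049.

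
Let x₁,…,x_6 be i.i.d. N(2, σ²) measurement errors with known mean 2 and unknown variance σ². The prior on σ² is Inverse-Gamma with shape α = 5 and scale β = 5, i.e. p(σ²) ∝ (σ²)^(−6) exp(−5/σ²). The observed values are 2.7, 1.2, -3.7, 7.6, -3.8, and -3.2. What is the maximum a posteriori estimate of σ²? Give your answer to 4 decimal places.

σ̂²_MAP = 7.5367

Sum of squared deviations about the known mean: SS = (2.7−2)² + (1.2−2)² + (-3.7−2)² + (7.6−2)² + (-3.8−2)² + (-3.2−2)² = 125.66.
The Normal likelihood contributes (σ²)^(−n/2) exp(−SS/(2σ²)), so the posterior is Inverse-Gamma(α + n/2, β + SS/2) = Inverse-Gamma(8, 67.83).
The mode of Inverse-Gamma(a, b) is b/(a+1) = 67.83/9 ≈ 7.5367.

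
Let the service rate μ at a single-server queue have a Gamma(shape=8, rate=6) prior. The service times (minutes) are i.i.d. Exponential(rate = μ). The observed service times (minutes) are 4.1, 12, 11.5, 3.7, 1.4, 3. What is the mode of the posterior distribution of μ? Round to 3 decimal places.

The Exponential(rate=μ) likelihood is ∝ μ^n e^(−μΣtᵢ). Here n = 6 and Σtᵢ = 4.1 + 12 + 11.5 + 3.7 + 1.4 + 3 = 35.7.
Posterior ∝ μ^7e^(−6μ) · μ^6e^(−35.7μ) = μ^13e^(−41.7μ), i.e. Gamma(14, 41.7).
Mode = (a−1)/b = 13/41.7 ≈ 0.312.

μ̂_MAP = 0.312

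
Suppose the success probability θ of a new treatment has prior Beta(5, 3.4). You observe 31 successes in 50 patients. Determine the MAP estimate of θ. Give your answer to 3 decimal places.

Prior: Beta(5, 3.4).
Data: 31 successes in 50 trials. The binomial likelihood contributes θ^31(1−θ)^19, so the posterior is Beta(5+31, 3.4+19) = Beta(36, 22.4).
For Beta(a, b) with a, b > 1 the mode is (a−1)/(a+b−2) = 35/56.4 ≈ 0.621.

θ̂_MAP = 0.621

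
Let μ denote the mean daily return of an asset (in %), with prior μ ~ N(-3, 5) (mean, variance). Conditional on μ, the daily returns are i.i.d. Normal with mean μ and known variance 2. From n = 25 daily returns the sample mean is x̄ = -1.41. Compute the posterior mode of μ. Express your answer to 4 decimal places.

n = 25, x̄ = -1.41.
For a Normal prior and Normal likelihood with known variance, the posterior is Normal; its mode equals its mean, the precision-weighted average.
Prior precision 1/σ₀² = 1/5 = 0.2; data precision n/σ² = 25/2 = 12.5.
μ̂ = (0.2·(-3) + 12.5·(-1.41)) / (0.2 + 12.5) = (-18.225)/12.7 = -729/508 ≈ -1.4350.

μ̂_MAP = -1.4350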